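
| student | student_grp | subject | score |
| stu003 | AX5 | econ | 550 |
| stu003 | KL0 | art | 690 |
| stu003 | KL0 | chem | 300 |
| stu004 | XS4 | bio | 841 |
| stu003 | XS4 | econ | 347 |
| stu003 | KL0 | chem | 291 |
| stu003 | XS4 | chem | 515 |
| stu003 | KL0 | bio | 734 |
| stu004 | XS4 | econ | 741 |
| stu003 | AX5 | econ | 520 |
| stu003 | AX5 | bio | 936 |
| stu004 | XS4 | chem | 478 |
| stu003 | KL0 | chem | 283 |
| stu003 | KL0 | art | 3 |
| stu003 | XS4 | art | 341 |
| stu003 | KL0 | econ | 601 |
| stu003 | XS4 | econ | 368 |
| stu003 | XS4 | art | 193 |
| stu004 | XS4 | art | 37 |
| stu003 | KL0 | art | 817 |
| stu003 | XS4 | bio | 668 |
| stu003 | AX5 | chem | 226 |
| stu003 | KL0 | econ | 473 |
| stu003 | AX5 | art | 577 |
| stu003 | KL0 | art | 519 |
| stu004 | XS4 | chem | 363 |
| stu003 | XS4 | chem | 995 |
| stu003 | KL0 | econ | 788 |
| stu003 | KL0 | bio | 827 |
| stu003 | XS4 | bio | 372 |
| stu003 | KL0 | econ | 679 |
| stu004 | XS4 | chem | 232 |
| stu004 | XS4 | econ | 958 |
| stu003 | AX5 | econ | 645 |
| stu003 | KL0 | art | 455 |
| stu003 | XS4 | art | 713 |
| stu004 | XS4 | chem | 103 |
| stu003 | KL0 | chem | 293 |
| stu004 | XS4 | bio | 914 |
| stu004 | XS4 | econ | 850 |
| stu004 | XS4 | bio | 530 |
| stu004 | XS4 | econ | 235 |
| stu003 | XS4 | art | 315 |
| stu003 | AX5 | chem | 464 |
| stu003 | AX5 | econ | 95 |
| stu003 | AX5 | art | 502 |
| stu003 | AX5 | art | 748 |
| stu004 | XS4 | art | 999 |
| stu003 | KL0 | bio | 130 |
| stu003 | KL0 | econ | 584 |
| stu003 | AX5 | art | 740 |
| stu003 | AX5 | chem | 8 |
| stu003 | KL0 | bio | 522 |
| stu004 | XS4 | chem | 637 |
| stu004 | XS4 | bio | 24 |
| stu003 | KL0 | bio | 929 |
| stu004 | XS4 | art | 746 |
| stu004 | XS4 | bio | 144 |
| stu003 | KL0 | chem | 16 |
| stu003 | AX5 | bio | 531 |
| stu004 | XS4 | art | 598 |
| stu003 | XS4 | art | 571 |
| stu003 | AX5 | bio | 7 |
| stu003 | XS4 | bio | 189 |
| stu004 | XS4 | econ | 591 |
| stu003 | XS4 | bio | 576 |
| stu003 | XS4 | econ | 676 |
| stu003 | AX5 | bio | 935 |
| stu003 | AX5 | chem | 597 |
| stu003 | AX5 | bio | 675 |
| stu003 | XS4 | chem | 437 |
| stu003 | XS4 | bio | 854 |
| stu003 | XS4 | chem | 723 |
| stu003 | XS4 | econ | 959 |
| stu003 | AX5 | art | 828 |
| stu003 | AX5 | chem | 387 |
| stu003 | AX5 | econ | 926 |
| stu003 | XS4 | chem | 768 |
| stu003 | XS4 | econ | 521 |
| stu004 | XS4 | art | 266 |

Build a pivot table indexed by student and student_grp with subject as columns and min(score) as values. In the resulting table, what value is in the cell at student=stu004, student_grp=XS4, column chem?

103

Rows with student=stu004, student_grp=XS4 and subject=chem: score values are 478, 363, 232, 103, 637.
min(478, 363, 232, 103, 637) = 103.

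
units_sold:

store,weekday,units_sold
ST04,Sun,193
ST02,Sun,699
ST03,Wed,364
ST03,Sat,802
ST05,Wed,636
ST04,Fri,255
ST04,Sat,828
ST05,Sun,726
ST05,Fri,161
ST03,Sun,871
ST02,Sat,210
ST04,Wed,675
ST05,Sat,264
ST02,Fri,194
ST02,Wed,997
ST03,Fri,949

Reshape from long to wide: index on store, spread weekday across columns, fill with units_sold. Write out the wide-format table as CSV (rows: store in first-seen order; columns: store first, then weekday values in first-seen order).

Columns: store plus the 4 distinct weekday values (Sun, Wed, Sat, Fri).
For example, row ST04 column Sun takes units_sold=193 from the long row (ST04, Sun).

store,Sun,Wed,Sat,Fri
ST04,193,675,828,255
ST02,699,997,210,194
ST03,871,364,802,949
ST05,726,636,264,161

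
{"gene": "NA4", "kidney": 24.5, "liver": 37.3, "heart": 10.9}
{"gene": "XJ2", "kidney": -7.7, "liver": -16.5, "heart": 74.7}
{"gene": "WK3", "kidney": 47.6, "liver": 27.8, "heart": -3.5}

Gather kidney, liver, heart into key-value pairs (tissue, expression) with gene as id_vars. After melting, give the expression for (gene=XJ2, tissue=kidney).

Unpivoting turns each (gene, wide-column) pair into one long row.
The wide cell at row XJ2, column kidney holds -7.7, so the long row (XJ2, kidney) has expression=-7.7.

-7.7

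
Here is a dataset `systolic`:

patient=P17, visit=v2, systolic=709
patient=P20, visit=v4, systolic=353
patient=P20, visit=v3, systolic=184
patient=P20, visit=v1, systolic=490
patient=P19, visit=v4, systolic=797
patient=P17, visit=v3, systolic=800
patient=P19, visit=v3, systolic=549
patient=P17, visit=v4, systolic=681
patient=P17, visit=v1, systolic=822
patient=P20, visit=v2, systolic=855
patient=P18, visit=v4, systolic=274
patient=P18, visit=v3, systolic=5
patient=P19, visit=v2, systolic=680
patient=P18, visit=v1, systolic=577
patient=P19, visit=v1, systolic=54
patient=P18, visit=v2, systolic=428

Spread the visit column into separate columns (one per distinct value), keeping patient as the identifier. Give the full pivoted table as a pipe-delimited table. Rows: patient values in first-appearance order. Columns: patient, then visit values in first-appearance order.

| patient | v2 | v4 | v3 | v1 |
| P17 | 709 | 681 | 800 | 822 |
| P20 | 855 | 353 | 184 | 490 |
| P19 | 680 | 797 | 549 | 54 |
| P18 | 428 | 274 | 5 | 577 |

Columns: patient plus the 4 distinct visit values (v2, v4, v3, v1).
For example, row P17 column v2 takes systolic=709 from the long row (P17, v2).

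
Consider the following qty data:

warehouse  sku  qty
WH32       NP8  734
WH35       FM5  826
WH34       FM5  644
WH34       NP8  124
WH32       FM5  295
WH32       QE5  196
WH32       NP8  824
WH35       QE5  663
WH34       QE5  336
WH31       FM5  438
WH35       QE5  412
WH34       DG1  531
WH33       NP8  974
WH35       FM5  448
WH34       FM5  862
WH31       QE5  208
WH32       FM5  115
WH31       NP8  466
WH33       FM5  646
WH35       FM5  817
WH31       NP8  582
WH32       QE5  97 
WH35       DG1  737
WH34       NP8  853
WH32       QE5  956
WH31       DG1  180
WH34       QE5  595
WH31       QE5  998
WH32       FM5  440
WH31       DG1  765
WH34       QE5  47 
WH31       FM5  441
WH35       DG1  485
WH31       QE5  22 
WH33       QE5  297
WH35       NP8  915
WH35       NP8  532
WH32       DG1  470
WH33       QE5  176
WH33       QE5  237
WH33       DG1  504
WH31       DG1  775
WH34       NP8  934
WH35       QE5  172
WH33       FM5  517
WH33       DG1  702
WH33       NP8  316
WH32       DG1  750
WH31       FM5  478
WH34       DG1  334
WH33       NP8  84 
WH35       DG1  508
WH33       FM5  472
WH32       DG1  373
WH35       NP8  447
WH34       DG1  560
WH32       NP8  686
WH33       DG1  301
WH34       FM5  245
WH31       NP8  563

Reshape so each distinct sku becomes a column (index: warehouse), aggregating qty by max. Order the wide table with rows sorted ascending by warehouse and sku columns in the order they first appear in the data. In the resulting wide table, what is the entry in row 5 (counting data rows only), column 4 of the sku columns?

737

With rows sorted ascending by warehouse, row 5 is warehouse=WH35. sku columns in first-appearance order: NP8, FM5, QE5, DG1; column 4 is DG1.
Long rows with warehouse=WH35, sku=DG1: max(737, 485, 508) = 737.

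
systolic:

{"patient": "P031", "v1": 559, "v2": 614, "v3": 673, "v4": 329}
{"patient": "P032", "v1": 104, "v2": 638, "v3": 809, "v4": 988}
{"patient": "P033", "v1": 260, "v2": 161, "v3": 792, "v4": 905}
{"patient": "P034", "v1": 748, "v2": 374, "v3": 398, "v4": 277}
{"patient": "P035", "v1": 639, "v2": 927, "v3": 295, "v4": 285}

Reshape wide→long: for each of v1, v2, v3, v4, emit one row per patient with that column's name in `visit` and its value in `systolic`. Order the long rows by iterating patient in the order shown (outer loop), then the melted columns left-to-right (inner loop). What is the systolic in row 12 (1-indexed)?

20 rows total (5 × 4). Row 12: index ⌊(12-1)/4⌋ = 2 into patient → P033; (12-1) mod 4 = 3 into the melted columns → v4.
So row 12 is (P033, v4, 905); systolic = 905.

905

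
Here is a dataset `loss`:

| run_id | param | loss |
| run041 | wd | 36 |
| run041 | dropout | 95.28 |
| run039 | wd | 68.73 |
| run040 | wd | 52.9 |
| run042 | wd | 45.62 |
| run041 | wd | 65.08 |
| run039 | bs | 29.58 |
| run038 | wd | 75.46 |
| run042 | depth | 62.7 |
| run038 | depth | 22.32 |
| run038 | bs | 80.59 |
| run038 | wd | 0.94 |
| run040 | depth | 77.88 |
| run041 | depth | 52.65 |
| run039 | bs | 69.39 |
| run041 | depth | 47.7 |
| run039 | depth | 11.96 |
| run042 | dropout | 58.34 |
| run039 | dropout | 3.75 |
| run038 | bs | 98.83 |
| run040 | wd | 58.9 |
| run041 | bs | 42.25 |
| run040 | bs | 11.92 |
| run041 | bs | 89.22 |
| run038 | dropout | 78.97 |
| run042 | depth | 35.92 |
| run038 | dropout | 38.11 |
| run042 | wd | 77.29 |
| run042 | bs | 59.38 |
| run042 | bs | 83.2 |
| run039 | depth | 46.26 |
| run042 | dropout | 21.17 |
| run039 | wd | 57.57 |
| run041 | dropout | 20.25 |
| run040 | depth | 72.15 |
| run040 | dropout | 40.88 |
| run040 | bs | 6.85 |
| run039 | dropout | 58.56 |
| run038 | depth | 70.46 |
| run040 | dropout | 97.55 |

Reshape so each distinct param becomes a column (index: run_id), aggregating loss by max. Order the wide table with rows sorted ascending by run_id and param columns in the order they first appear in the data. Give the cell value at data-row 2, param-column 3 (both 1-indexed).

With rows sorted ascending by run_id, row 2 is run_id=run039. param columns in first-appearance order: wd, dropout, bs, depth; column 3 is bs.
Long rows with run_id=run039, param=bs: max(29.58, 69.39) = 69.39.

69.39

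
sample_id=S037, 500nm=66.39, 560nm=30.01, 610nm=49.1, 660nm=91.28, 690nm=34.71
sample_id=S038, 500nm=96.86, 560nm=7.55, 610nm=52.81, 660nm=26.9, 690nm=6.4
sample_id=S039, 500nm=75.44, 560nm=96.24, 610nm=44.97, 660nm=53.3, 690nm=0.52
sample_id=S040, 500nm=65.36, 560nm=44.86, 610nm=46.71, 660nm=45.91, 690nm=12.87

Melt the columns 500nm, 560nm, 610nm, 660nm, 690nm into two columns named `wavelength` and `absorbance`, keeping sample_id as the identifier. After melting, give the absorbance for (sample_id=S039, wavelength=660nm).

Unpivoting turns each (sample_id, wide-column) pair into one long row.
The wide cell at row S039, column 660nm holds 53.3, so the long row (S039, 660nm) has absorbance=53.3.

53.3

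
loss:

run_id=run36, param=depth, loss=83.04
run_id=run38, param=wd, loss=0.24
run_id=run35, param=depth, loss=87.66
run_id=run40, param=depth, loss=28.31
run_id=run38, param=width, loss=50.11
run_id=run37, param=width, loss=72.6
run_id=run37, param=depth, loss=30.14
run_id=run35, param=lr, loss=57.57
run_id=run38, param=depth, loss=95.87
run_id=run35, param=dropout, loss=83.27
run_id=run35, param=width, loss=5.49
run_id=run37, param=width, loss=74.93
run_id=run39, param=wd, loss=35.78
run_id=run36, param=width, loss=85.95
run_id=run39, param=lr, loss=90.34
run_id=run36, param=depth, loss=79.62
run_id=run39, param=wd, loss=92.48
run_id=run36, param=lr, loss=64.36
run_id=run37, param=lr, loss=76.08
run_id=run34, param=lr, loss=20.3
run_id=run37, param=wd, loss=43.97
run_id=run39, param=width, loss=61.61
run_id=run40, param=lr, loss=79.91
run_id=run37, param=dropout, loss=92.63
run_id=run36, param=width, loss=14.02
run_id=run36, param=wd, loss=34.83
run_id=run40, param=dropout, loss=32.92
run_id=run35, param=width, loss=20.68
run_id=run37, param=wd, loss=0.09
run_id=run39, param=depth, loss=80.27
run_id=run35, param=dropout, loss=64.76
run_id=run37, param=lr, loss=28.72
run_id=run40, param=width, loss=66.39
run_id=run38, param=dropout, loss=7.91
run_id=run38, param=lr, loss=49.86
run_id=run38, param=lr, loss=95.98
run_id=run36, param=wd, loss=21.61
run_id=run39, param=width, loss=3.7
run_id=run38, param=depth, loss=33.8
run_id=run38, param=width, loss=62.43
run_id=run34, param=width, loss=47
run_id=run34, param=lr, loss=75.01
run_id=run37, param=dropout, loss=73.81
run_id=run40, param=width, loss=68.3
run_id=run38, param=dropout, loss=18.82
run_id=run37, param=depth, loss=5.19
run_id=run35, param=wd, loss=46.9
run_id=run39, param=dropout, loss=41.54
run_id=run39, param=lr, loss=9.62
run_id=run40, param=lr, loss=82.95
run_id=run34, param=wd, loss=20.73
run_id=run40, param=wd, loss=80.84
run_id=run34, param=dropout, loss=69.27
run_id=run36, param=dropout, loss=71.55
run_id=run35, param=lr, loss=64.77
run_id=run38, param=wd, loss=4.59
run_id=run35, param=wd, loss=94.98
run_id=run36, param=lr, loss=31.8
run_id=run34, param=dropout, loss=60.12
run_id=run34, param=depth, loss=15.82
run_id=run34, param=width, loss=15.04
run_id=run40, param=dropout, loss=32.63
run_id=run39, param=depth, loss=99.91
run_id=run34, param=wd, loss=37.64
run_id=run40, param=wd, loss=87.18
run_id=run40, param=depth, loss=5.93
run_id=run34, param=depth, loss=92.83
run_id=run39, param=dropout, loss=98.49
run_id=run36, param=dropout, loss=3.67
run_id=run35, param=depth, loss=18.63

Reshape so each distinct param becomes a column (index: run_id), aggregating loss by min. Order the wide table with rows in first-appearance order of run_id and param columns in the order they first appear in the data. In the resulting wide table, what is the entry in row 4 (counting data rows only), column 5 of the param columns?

32.63

With rows in first-appearance order of run_id, row 4 is run_id=run40. param columns in first-appearance order: depth, wd, width, lr, dropout; column 5 is dropout.
Long rows with run_id=run40, param=dropout: min(32.92, 32.63) = 32.63.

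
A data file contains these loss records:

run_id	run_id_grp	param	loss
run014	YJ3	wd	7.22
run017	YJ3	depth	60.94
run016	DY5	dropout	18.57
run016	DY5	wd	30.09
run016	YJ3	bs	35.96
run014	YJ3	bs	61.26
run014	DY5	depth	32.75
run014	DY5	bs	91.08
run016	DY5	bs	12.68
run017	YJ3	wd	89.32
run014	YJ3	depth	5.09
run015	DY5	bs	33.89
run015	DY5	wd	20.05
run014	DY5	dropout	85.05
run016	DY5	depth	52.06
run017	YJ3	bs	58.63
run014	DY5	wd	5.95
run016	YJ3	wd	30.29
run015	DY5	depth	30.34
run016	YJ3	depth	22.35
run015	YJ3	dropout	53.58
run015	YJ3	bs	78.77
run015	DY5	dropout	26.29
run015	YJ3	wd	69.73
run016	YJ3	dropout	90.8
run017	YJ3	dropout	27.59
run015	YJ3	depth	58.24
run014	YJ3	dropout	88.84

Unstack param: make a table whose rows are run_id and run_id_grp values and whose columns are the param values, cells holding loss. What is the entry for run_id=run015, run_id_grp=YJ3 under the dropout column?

Wide layout: rows indexed by run_id and run_id_grp, columns are the 4 distinct param values (wd, depth, dropout, bs).
Cell (run_id=run015, run_id_grp=YJ3, param=dropout) draws from the long row where run_id=run015, run_id_grp=YJ3 and param=dropout, which has loss=53.58.

53.58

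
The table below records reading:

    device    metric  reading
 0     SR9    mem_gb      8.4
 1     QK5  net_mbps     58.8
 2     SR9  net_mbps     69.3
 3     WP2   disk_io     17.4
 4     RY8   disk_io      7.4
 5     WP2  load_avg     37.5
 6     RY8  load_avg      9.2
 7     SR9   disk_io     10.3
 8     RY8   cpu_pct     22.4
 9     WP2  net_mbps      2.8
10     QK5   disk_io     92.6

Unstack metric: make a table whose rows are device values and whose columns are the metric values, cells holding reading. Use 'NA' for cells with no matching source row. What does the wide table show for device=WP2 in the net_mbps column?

2.8

The long row with device=WP2, metric=net_mbps has reading=2.8.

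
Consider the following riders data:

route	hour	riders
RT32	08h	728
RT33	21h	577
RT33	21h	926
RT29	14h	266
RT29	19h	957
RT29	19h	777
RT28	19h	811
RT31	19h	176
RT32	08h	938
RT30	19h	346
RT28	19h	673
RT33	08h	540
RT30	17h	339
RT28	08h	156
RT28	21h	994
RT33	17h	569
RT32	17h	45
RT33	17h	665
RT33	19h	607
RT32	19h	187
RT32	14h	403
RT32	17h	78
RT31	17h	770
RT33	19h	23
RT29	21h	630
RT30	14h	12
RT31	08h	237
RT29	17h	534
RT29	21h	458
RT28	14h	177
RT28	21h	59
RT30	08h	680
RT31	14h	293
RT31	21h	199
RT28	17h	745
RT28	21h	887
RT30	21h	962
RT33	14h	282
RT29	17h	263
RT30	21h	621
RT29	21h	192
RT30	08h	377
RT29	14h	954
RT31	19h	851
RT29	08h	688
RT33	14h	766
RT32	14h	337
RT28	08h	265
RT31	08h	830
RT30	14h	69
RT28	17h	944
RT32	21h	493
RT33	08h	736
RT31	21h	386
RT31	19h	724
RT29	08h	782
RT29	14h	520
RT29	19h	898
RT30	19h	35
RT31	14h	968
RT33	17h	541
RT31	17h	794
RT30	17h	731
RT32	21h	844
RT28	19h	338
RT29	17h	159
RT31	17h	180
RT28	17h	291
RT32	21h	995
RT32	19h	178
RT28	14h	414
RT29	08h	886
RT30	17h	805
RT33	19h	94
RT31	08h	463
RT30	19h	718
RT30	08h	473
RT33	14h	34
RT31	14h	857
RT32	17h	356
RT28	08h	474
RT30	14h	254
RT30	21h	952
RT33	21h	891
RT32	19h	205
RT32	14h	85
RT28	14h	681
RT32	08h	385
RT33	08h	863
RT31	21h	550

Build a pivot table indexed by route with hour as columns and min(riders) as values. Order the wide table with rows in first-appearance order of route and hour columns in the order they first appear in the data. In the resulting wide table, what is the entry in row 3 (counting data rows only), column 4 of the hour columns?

777

With rows in first-appearance order of route, row 3 is route=RT29. hour columns in first-appearance order: 08h, 21h, 14h, 19h, 17h; column 4 is 19h.
Long rows with route=RT29, hour=19h: min(957, 777, 898) = 777.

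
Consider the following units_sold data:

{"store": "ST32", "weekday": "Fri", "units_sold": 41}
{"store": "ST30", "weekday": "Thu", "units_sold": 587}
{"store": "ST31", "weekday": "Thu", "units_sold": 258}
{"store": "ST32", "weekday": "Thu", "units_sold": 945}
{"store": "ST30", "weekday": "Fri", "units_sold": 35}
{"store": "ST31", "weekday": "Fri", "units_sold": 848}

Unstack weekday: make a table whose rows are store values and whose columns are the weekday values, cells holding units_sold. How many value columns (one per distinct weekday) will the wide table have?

2 distinct weekday values: Fri, Thu.

2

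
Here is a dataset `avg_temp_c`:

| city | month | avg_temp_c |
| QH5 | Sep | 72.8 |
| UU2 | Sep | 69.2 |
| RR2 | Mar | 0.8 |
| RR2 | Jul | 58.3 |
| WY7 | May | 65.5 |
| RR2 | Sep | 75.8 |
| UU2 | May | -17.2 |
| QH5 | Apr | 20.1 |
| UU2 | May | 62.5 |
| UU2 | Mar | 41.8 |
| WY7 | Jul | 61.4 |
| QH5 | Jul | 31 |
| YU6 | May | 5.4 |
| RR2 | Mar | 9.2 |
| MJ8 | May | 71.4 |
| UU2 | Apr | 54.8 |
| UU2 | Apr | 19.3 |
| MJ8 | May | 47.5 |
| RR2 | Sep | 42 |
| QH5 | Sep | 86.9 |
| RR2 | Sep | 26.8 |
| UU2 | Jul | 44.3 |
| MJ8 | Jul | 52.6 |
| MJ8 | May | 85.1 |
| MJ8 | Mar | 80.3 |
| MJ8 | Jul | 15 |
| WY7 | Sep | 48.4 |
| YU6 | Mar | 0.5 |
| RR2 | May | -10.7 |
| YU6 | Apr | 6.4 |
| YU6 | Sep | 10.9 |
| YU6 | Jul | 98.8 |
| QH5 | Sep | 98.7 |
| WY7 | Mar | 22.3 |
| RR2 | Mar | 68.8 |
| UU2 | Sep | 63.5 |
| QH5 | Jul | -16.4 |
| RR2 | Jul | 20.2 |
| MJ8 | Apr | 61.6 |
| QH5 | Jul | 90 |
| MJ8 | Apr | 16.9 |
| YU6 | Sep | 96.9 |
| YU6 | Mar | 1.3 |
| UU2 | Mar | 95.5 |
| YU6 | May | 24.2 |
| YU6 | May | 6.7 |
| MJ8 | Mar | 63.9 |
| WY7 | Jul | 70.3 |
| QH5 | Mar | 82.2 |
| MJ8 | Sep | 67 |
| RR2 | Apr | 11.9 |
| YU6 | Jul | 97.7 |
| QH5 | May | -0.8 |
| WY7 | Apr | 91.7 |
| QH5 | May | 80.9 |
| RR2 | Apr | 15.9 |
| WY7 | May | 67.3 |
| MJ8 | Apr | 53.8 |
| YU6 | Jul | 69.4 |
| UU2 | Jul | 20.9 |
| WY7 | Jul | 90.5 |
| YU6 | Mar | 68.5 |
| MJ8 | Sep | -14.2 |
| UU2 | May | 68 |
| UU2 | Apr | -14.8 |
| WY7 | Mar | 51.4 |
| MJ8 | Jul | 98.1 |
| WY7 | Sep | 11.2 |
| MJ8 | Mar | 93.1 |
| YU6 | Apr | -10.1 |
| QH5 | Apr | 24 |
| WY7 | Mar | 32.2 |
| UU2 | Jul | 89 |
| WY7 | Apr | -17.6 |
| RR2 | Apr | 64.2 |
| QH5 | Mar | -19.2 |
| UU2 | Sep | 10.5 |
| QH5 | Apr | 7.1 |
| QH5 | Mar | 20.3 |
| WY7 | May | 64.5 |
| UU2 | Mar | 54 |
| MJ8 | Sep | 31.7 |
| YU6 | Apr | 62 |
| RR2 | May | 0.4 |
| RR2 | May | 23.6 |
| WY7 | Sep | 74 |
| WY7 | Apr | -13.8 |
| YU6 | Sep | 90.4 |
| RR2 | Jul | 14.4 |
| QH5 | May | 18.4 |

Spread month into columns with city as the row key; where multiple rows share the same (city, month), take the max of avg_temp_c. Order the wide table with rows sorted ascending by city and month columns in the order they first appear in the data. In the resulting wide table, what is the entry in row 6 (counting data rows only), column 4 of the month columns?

24.2

With rows sorted ascending by city, row 6 is city=YU6. month columns in first-appearance order: Sep, Mar, Jul, May, Apr; column 4 is May.
Long rows with city=YU6, month=May: max(5.4, 24.2, 6.7) = 24.2.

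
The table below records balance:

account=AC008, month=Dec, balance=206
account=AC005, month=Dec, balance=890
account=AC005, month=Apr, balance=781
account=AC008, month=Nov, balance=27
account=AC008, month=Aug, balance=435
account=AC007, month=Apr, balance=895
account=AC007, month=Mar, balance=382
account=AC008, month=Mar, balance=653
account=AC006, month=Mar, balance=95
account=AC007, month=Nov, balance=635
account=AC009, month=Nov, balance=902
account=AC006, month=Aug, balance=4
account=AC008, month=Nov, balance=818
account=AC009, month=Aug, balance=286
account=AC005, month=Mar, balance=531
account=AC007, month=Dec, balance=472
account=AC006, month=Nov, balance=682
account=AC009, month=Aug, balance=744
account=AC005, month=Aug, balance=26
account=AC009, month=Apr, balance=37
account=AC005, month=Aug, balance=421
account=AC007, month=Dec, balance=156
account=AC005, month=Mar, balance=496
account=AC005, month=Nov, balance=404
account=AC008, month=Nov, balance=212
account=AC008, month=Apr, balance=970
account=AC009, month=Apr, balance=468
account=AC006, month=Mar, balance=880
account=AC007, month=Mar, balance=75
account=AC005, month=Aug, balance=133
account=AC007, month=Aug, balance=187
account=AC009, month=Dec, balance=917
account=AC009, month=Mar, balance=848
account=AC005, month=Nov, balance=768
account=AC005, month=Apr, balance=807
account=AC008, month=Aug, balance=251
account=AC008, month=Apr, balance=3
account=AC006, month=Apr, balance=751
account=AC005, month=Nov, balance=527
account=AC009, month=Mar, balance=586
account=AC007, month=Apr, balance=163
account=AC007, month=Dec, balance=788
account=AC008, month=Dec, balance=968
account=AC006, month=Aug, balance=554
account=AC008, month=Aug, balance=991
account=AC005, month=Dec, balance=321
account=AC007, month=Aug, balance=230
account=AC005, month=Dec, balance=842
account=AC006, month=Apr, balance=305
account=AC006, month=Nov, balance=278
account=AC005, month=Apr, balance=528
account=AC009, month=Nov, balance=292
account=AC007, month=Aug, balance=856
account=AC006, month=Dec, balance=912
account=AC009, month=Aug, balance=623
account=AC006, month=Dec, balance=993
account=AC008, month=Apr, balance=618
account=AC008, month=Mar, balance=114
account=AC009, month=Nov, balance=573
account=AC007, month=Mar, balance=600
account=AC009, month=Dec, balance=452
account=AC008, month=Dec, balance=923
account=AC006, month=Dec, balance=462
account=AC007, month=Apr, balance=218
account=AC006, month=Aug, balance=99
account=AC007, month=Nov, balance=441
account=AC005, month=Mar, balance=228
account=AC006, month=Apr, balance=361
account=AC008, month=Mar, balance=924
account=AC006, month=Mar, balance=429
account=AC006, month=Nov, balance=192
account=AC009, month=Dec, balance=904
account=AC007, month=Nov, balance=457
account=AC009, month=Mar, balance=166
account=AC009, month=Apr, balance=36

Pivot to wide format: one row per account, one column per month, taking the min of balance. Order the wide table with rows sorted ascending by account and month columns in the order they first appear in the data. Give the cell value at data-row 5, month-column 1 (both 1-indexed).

452

With rows sorted ascending by account, row 5 is account=AC009. month columns in first-appearance order: Dec, Apr, Nov, Aug, Mar; column 1 is Dec.
Long rows with account=AC009, month=Dec: min(917, 452, 904) = 452.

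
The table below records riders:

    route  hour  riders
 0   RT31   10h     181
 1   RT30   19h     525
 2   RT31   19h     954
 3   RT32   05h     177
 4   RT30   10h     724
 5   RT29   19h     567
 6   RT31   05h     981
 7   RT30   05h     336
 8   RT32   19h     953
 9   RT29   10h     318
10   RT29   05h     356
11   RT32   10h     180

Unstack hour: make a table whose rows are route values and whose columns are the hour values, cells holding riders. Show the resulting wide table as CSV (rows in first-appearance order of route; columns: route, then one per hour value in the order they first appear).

route,10h,19h,05h
RT31,181,954,981
RT30,724,525,336
RT32,180,953,177
RT29,318,567,356

Columns: route plus the 3 distinct hour values (10h, 19h, 05h).
For example, row RT31 column 10h takes riders=181 from the long row (RT31, 10h).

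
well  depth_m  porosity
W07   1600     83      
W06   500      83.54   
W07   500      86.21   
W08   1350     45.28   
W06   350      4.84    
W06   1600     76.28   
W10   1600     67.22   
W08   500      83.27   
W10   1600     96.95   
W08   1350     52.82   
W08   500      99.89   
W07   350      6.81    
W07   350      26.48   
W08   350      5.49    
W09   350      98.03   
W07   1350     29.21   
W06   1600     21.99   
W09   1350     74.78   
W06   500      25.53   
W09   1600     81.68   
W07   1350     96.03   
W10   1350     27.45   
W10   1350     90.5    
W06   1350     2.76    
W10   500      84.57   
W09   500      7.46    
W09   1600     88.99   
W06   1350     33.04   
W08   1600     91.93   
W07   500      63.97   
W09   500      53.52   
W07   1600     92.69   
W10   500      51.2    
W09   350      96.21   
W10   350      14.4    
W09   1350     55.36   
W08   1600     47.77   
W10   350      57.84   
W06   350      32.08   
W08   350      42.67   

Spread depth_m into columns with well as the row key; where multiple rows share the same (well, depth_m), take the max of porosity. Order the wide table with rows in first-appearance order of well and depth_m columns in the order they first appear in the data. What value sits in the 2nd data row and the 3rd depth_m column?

With rows in first-appearance order of well, row 2 is well=W06. depth_m columns in first-appearance order: 1600, 500, 1350, 350; column 3 is 1350.
Long rows with well=W06, depth_m=1350: max(2.76, 33.04) = 33.04.

33.04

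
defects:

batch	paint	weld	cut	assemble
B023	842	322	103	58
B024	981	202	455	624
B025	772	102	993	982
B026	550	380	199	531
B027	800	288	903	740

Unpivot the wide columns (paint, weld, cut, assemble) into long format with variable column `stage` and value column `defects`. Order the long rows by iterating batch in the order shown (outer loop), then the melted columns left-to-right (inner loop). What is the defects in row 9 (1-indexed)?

20 rows total (5 × 4). Row 9: index ⌊(9-1)/4⌋ = 2 into batch → B025; (9-1) mod 4 = 0 into the melted columns → paint.
So row 9 is (B025, paint, 772); defects = 772.

772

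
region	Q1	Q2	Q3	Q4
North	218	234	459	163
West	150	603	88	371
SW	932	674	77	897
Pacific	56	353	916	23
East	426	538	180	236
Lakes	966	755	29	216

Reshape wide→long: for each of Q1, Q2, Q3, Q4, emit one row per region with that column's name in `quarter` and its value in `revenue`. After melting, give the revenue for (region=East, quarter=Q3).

180

Unpivoting turns each (region, wide-column) pair into one long row.
The wide cell at row East, column Q3 holds 180, so the long row (East, Q3) has revenue=180.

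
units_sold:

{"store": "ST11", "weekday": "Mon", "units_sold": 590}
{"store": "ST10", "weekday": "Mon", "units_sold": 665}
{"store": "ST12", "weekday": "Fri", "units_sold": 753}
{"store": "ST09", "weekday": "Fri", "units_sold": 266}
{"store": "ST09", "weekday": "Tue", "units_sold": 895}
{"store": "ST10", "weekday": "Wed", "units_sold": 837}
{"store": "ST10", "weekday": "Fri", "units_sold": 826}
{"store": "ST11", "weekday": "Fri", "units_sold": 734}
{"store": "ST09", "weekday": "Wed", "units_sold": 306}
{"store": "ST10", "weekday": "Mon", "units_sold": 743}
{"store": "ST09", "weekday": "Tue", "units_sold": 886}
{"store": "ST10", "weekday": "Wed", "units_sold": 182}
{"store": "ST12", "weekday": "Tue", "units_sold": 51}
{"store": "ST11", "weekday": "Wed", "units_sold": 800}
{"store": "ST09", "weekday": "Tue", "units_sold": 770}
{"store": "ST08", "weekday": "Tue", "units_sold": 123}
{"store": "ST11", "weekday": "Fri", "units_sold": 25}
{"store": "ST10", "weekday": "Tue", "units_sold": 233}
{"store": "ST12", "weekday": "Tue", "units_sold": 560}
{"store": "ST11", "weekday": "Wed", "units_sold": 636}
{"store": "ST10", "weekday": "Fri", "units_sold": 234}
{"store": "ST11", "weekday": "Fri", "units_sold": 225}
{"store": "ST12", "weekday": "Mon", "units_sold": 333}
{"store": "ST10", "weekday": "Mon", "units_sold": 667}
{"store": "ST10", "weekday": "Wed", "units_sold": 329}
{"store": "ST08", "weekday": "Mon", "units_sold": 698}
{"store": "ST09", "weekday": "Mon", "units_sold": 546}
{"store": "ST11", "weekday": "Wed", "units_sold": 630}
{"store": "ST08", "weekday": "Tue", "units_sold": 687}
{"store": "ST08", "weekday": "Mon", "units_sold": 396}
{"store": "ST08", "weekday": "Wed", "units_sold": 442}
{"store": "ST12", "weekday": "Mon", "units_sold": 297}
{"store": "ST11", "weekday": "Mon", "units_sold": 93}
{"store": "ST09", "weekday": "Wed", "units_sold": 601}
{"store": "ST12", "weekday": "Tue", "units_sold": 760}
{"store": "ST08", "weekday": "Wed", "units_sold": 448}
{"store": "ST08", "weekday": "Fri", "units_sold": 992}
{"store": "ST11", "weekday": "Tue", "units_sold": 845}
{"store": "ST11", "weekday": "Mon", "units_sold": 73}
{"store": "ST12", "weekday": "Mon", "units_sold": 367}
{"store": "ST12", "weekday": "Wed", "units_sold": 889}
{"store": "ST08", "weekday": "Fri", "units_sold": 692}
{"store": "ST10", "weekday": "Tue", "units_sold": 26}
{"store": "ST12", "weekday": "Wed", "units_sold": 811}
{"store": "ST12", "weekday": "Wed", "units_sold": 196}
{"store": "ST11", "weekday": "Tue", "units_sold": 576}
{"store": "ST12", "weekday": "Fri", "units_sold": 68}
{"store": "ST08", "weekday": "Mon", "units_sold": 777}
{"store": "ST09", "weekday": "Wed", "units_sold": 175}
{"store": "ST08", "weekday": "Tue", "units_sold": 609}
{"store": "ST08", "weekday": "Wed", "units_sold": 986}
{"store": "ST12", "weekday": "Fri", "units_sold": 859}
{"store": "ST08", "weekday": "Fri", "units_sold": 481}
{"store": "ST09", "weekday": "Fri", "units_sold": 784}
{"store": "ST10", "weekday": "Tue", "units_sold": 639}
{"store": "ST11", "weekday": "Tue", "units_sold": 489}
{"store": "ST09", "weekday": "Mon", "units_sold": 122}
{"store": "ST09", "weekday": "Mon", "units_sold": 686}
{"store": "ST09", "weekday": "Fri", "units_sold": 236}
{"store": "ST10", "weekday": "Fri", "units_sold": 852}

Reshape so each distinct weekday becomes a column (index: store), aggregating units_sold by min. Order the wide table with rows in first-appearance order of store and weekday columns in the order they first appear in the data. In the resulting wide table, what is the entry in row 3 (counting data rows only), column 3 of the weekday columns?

With rows in first-appearance order of store, row 3 is store=ST12. weekday columns in first-appearance order: Mon, Fri, Tue, Wed; column 3 is Tue.
Long rows with store=ST12, weekday=Tue: min(51, 560, 760) = 51.

51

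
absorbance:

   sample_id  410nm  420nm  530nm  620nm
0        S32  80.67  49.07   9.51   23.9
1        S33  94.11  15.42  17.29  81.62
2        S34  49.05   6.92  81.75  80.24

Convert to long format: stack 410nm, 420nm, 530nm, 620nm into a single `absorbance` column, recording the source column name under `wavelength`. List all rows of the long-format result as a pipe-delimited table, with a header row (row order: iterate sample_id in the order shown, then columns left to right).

Each (sample_id, column) pair becomes one row: 3 × 4 = 12 rows.
For example, (S32, 410nm) → absorbance=80.67.

| sample_id | wavelength | absorbance |
| S32 | 410nm | 80.67 |
| S32 | 420nm | 49.07 |
| S32 | 530nm | 9.51 |
| S32 | 620nm | 23.9 |
| S33 | 410nm | 94.11 |
| S33 | 420nm | 15.42 |
| S33 | 530nm | 17.29 |
| S33 | 620nm | 81.62 |
| S34 | 410nm | 49.05 |
| S34 | 420nm | 6.92 |
| S34 | 530nm | 81.75 |
| S34 | 620nm | 80.24 |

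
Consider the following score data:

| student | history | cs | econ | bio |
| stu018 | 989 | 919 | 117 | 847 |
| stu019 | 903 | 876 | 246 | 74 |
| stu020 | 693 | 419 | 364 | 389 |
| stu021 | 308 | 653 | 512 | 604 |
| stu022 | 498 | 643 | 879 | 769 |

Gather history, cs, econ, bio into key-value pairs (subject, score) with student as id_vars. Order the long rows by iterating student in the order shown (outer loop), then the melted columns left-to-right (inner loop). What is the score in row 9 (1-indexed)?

693

20 rows total (5 × 4). Row 9: index ⌊(9-1)/4⌋ = 2 into student → stu020; (9-1) mod 4 = 0 into the melted columns → history.
So row 9 is (stu020, history, 693); score = 693.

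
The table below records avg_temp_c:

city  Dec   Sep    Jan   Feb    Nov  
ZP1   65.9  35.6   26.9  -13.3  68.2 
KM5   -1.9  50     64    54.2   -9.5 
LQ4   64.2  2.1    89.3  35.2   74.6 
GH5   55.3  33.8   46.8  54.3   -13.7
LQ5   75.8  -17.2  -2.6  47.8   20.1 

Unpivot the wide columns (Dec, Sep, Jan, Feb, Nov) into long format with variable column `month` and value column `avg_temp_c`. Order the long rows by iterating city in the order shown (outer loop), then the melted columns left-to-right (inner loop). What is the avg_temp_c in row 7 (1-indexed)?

25 rows total (5 × 5). Row 7: index ⌊(7-1)/5⌋ = 1 into city → KM5; (7-1) mod 5 = 1 into the melted columns → Sep.
So row 7 is (KM5, Sep, 50); avg_temp_c = 50.

50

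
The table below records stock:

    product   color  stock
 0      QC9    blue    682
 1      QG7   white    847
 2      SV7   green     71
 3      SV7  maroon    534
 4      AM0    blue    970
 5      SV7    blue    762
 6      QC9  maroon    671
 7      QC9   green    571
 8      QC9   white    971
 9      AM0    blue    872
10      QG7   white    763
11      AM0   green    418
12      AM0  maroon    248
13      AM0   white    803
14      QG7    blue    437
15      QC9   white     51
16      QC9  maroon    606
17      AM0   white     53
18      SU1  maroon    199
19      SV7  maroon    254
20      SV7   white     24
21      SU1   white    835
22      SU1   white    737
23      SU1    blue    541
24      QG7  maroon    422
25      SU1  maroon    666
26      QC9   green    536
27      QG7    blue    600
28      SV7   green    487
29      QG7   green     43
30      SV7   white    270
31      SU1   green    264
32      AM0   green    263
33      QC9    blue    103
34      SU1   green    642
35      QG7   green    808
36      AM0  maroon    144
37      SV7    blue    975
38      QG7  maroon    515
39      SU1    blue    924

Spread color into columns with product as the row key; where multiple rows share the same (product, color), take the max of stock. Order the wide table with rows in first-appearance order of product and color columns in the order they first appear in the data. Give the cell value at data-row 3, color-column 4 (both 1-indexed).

With rows in first-appearance order of product, row 3 is product=SV7. color columns in first-appearance order: blue, white, green, maroon; column 4 is maroon.
Long rows with product=SV7, color=maroon: max(534, 254) = 534.

534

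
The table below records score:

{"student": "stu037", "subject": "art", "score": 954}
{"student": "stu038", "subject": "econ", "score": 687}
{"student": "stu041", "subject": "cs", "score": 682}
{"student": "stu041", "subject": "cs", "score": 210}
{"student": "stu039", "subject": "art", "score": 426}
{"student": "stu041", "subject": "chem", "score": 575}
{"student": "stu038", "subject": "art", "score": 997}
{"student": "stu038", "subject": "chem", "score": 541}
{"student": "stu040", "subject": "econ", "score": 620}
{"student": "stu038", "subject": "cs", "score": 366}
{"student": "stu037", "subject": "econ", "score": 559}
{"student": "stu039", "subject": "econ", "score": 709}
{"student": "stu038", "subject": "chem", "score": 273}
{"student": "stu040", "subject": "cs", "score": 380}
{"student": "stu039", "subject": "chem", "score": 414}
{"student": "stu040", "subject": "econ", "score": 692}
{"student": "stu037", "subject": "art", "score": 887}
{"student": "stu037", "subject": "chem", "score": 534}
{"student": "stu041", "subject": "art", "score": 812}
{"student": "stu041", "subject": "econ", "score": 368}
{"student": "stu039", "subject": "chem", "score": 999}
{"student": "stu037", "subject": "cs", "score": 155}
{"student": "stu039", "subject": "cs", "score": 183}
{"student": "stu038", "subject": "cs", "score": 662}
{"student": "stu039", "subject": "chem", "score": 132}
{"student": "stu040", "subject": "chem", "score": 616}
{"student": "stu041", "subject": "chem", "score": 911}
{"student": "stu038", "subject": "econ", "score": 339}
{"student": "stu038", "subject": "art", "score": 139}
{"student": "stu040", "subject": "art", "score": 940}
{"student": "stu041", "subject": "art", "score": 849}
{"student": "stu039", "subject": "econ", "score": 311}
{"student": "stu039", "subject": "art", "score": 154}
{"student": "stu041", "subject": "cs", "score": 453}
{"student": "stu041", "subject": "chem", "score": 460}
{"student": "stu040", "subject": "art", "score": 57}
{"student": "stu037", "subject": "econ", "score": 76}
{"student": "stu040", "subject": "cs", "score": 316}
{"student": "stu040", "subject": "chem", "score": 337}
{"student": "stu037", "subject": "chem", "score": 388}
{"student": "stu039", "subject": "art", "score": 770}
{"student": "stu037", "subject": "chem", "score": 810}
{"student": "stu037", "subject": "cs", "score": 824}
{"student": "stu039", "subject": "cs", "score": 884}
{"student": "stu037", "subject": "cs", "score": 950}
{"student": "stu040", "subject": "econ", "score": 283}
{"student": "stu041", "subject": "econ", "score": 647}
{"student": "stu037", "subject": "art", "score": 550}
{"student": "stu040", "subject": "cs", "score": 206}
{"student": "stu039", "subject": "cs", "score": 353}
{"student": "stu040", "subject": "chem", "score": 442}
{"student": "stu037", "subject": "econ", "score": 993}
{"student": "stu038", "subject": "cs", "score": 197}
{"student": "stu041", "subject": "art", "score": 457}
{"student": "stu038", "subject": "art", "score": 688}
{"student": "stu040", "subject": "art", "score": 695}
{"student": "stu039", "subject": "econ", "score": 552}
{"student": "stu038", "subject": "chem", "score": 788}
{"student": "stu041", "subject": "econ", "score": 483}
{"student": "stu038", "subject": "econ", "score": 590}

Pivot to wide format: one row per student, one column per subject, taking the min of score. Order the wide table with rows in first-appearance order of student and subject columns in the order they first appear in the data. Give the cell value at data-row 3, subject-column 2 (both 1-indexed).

368

With rows in first-appearance order of student, row 3 is student=stu041. subject columns in first-appearance order: art, econ, cs, chem; column 2 is econ.
Long rows with student=stu041, subject=econ: min(368, 647, 483) = 368.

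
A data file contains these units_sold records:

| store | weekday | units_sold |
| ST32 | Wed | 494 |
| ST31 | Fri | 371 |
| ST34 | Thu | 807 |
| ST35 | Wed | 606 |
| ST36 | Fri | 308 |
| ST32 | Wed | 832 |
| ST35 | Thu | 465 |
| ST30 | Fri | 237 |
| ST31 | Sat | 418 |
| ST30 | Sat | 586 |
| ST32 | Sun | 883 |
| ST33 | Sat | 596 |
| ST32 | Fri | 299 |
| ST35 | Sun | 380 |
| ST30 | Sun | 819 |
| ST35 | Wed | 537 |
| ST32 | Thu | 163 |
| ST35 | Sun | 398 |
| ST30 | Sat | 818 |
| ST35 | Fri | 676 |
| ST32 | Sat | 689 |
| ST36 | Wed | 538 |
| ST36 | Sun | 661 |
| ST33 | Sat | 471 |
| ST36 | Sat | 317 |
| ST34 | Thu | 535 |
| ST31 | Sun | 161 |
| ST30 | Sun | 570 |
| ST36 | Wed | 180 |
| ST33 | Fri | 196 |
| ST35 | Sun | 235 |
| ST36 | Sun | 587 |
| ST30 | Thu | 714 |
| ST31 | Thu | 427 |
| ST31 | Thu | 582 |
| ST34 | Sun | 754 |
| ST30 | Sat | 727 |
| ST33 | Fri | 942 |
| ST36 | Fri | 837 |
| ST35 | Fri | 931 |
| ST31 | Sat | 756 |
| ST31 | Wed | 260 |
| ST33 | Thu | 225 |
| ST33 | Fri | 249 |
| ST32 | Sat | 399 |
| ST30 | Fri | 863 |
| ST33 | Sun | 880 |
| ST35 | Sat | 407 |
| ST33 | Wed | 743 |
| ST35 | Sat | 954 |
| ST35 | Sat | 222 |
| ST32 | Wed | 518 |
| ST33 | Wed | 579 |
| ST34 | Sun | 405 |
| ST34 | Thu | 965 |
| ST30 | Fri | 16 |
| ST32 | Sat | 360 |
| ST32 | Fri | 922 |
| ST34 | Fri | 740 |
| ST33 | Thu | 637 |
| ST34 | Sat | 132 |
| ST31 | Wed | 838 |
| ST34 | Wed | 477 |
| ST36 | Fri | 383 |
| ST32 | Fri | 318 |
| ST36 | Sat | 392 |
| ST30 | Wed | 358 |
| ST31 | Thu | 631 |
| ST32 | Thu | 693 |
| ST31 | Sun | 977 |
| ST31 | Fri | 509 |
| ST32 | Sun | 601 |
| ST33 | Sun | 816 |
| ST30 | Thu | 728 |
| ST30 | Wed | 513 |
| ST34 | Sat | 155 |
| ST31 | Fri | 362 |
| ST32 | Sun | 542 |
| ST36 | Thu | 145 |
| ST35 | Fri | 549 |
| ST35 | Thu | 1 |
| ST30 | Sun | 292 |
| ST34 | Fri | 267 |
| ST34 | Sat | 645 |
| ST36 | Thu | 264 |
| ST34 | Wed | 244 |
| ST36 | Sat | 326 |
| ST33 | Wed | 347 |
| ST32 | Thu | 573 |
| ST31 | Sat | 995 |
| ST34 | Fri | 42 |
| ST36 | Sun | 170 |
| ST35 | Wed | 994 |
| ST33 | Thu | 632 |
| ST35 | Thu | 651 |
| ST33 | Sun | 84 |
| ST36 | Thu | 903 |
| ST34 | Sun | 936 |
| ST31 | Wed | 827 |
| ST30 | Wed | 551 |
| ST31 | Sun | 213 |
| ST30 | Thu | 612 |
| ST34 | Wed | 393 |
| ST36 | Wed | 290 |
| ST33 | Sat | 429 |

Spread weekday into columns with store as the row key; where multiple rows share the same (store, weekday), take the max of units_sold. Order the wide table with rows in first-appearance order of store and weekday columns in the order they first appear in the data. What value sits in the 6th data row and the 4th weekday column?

With rows in first-appearance order of store, row 6 is store=ST30. weekday columns in first-appearance order: Wed, Fri, Thu, Sat, Sun; column 4 is Sat.
Long rows with store=ST30, weekday=Sat: max(586, 818, 727) = 818.

818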